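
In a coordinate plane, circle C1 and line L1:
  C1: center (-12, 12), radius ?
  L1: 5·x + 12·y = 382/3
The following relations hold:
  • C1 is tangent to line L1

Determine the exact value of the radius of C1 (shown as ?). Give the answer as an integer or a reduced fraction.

10/3

1. [C1‖L1]  r_C1² − 100/9 = 0  ⇒  r_C1 = 10/3 (r>0 drops 1)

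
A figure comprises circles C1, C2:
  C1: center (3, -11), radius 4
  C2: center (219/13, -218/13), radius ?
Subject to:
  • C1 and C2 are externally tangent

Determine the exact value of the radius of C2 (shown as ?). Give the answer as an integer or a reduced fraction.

1. [ext C1·C2]  r_C2² + 8r_C2 − 209 = 0  ⇒  r_C2 = 11 (r>0 drops 1)

11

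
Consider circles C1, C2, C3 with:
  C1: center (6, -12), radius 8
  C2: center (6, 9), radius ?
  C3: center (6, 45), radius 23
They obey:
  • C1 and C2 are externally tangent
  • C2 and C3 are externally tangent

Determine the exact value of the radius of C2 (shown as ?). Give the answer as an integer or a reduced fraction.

13

1. [ext C1·C2]  r_C2² + 16r_C2 − 377 = 0  ⇒  r_C2 = 13 (r>0 drops 1)
2. [ext C2·C3]  r_C2² + 46r_C2 − 767 = 0  ⇒  r_C2 = 13 (r>0 drops 1)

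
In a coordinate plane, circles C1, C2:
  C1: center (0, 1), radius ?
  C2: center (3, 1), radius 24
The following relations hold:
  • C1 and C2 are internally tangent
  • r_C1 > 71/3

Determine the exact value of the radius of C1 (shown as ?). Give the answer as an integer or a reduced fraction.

27

1. [int C1,C2]  r_C1² − 48r_C1 + 567 = 0  ⇒  r_C1 = 21 or 27
2. given r_C1 > 71/3: keep 27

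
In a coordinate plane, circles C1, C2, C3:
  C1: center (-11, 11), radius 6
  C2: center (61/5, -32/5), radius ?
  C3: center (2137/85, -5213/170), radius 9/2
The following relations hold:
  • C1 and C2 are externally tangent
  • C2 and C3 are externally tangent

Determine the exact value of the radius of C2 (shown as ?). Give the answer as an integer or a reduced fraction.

23

1. [ext C1·C2]  r_C2² + 12r_C2 − 805 = 0  ⇒  r_C2 = 23 (r>0 drops 1)
2. [ext C2·C3]  r_C2² + 9r_C2 − 736 = 0  ⇒  r_C2 = 23 (r>0 drops 1)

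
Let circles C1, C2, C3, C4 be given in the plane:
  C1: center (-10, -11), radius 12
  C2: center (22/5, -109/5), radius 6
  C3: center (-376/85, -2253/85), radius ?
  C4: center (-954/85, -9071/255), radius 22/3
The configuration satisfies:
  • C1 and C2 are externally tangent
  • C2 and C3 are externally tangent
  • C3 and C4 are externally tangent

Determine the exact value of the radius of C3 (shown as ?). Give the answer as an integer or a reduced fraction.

4

1. [ext C2·C3]  r_C3² + 12r_C3 − 64 = 0  ⇒  r_C3 = 4 (r>0 drops 1)
2. [ext C3·C4]  r_C3² + (44/3)r_C3 − 224/3 = 0  ⇒  r_C3 = 4 (r>0 drops 1)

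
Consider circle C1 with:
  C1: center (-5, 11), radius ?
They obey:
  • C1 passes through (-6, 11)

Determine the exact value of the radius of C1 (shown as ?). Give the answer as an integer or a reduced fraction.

1. [C1∋P]  r_C1² − 1 = 0  ⇒  r_C1 = 1 (r>0 drops 1)

1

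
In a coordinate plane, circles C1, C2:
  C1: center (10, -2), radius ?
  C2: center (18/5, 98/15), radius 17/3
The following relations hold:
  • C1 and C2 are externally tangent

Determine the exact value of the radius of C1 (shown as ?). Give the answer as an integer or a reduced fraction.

5

1. [ext C1·C2]  r_C1² + (34/3)r_C1 − 245/3 = 0  ⇒  r_C1 = 5 (r>0 drops 1)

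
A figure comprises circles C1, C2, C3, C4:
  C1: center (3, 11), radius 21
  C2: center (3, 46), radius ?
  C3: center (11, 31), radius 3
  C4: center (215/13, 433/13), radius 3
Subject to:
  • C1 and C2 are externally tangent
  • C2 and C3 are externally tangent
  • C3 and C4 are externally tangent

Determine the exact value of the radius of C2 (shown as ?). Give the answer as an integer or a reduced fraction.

1. [ext C1·C2]  r_C2² + 42r_C2 − 784 = 0  ⇒  r_C2 = 14 (r>0 drops 1)
2. [ext C2·C3]  r_C2² + 6r_C2 − 280 = 0  ⇒  r_C2 = 14 (r>0 drops 1)

14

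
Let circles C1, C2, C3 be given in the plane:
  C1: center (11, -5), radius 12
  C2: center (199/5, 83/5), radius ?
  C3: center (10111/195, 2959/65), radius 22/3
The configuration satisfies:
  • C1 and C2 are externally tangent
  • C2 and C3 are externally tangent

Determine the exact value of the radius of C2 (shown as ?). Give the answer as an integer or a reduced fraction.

1. [ext C1·C2]  r_C2² + 24r_C2 − 1152 = 0  ⇒  r_C2 = 24 (r>0 drops 1)
2. [ext C2·C3]  r_C2² + (44/3)r_C2 − 928 = 0  ⇒  r_C2 = 24 (r>0 drops 1)

24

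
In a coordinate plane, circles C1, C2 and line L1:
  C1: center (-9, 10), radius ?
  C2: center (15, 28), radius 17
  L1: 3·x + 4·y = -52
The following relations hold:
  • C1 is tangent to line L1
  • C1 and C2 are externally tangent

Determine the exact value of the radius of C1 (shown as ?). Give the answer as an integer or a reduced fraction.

13

1. [C1‖L1]  r_C1² − 169 = 0  ⇒  r_C1 = 13 (r>0 drops 1)
2. [ext C1·C2]  r_C1² + 34r_C1 − 611 = 0  ⇒  r_C1 = 13 (r>0 drops 1)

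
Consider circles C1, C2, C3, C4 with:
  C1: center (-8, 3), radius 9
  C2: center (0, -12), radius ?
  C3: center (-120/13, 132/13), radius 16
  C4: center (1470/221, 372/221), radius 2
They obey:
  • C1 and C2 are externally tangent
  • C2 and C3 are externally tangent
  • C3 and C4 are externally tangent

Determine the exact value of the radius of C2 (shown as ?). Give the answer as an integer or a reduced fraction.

8

1. [ext C1·C2]  r_C2² + 18r_C2 − 208 = 0  ⇒  r_C2 = 8 (r>0 drops 1)
2. [ext C2·C3]  r_C2² + 32r_C2 − 320 = 0  ⇒  r_C2 = 8 (r>0 drops 1)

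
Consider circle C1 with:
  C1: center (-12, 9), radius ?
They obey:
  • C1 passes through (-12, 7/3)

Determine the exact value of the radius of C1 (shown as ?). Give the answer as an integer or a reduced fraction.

1. [C1∋P]  r_C1² − 400/9 = 0  ⇒  r_C1 = 20/3 (r>0 drops 1)

20/3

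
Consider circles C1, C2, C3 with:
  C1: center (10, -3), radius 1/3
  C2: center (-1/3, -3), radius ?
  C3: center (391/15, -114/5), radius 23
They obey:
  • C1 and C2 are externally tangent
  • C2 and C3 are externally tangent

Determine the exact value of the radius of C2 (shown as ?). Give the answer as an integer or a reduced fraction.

10

1. [ext C1·C2]  r_C2² + (2/3)r_C2 − 320/3 = 0  ⇒  r_C2 = 10 (r>0 drops 1)
2. [ext C2·C3]  r_C2² + 46r_C2 − 560 = 0  ⇒  r_C2 = 10 (r>0 drops 1)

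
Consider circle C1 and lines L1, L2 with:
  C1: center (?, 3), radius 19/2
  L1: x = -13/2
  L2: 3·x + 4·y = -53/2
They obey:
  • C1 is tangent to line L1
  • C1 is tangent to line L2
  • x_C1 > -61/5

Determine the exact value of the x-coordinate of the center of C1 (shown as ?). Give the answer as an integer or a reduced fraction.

1. [C1‖L1]  x_C1² + 13x_C1 − 48 = 0  ⇒  x_C1 = -16 or 3
2. [C1‖L2]  x_C1² + (77/3)x_C1 − 86 = 0  ⇒  x_C1 = -86/3 or 3

3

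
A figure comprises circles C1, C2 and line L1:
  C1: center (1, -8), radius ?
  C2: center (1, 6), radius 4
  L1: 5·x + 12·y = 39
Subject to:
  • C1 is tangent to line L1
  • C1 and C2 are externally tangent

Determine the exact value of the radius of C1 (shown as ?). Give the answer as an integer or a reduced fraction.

10

1. [C1‖L1]  r_C1² − 100 = 0  ⇒  r_C1 = 10 (r>0 drops 1)
2. [ext C1·C2]  r_C1² + 8r_C1 − 180 = 0  ⇒  r_C1 = 10 (r>0 drops 1)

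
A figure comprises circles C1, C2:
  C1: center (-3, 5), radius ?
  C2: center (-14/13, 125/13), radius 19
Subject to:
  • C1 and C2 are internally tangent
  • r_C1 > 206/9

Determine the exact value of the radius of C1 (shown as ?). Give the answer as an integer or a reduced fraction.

1. [int C1,C2]  r_C1² − 38r_C1 + 336 = 0  ⇒  r_C1 = 14 or 24
2. given r_C1 > 206/9: keep 24

24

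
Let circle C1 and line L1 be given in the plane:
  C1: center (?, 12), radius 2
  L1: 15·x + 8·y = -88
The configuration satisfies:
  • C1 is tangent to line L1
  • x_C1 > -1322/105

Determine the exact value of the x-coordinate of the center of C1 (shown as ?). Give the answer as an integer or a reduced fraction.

1. [C1‖L1]  x_C1² + (368/15)x_C1 + 436/3 = 0  ⇒  x_C1 = -218/15 or -10
2. given x_C1 > -1322/105: keep -10

-10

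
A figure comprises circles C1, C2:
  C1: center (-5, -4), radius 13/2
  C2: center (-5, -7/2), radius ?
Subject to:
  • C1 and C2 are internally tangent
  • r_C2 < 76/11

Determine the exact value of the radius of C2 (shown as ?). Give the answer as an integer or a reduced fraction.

6

1. [int C1,C2]  r_C2² − 13r_C2 + 42 = 0  ⇒  r_C2 = 6 or 7
2. given r_C2 < 76/11: keep 6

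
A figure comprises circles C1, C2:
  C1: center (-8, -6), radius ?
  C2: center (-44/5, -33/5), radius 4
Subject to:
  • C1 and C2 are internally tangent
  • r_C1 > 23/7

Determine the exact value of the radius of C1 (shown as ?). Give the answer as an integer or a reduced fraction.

1. [int C1,C2]  r_C1² − 8r_C1 + 15 = 0  ⇒  r_C1 = 3 or 5
2. given r_C1 > 23/7: keep 5

5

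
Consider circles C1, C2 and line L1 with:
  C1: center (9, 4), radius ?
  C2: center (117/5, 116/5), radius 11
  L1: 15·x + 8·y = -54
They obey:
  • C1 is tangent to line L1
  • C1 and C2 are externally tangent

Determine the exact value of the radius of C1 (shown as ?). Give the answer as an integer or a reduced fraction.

13

1. [C1‖L1]  r_C1² − 169 = 0  ⇒  r_C1 = 13 (r>0 drops 1)
2. [ext C1·C2]  r_C1² + 22r_C1 − 455 = 0  ⇒  r_C1 = 13 (r>0 drops 1)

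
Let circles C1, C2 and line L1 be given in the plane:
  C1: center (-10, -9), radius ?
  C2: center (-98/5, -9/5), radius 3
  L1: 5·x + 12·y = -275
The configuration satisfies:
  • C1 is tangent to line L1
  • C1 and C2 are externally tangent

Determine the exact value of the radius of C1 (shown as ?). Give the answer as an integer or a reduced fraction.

9

1. [C1‖L1]  r_C1² − 81 = 0  ⇒  r_C1 = 9 (r>0 drops 1)
2. [ext C1·C2]  r_C1² + 6r_C1 − 135 = 0  ⇒  r_C1 = 9 (r>0 drops 1)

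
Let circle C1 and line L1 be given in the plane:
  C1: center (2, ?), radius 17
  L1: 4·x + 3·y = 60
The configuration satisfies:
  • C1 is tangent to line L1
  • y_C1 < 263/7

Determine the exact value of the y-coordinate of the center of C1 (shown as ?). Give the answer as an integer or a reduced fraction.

-11

1. [C1‖L1]  y_C1² − (104/3)y_C1 − 1507/3 = 0  ⇒  y_C1 = -11 or 137/3
2. given y_C1 < 263/7: keep -11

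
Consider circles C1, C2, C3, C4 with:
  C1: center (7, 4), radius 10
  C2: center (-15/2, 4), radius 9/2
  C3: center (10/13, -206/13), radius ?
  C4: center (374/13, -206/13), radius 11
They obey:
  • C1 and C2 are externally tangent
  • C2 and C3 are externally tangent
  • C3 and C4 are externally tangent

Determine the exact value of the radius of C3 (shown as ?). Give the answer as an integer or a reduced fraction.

1. [ext C2·C3]  r_C3² + 9r_C3 − 442 = 0  ⇒  r_C3 = 17 (r>0 drops 1)
2. [ext C3·C4]  r_C3² + 22r_C3 − 663 = 0  ⇒  r_C3 = 17 (r>0 drops 1)

17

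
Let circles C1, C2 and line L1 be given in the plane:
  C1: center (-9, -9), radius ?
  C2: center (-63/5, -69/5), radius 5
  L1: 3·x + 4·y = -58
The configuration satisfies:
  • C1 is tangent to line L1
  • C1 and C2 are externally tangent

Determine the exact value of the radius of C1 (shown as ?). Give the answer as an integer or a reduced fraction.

1

1. [C1‖L1]  r_C1² − 1 = 0  ⇒  r_C1 = 1 (r>0 drops 1)
2. [ext C1·C2]  r_C1² + 10r_C1 − 11 = 0  ⇒  r_C1 = 1 (r>0 drops 1)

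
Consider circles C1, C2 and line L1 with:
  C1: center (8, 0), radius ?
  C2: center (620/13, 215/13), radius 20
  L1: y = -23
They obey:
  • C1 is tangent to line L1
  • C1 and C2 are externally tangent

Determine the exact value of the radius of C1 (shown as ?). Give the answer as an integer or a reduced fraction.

23

1. [C1‖L1]  r_C1² − 529 = 0  ⇒  r_C1 = 23 (r>0 drops 1)
2. [ext C1·C2]  r_C1² + 40r_C1 − 1449 = 0  ⇒  r_C1 = 23 (r>0 drops 1)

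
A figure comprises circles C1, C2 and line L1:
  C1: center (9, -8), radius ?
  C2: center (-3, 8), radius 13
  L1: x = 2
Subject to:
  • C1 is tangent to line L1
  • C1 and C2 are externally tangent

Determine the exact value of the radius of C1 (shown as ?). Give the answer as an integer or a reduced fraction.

7

1. [C1‖L1]  r_C1² − 49 = 0  ⇒  r_C1 = 7 (r>0 drops 1)
2. [ext C1·C2]  r_C1² + 26r_C1 − 231 = 0  ⇒  r_C1 = 7 (r>0 drops 1)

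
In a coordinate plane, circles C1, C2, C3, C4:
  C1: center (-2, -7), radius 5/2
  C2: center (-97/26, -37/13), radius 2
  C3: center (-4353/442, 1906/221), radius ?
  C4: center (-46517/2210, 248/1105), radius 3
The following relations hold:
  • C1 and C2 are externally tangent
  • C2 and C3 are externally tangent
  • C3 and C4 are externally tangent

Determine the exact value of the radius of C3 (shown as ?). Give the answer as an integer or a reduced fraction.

1. [ext C2·C3]  r_C3² + 4r_C3 − 165 = 0  ⇒  r_C3 = 11 (r>0 drops 1)
2. [ext C3·C4]  r_C3² + 6r_C3 − 187 = 0  ⇒  r_C3 = 11 (r>0 drops 1)

11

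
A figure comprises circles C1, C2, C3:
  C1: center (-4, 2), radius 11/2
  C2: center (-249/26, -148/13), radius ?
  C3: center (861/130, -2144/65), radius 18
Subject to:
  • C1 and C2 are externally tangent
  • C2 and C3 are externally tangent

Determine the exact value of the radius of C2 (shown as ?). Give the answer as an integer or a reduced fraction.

1. [ext C1·C2]  r_C2² + 11r_C2 − 180 = 0  ⇒  r_C2 = 9 (r>0 drops 1)
2. [ext C2·C3]  r_C2² + 36r_C2 − 405 = 0  ⇒  r_C2 = 9 (r>0 drops 1)

9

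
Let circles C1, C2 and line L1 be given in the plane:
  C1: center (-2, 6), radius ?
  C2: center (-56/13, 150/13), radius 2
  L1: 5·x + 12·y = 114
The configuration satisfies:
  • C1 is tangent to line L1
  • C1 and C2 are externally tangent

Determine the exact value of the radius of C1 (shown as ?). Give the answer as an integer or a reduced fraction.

1. [C1‖L1]  r_C1² − 16 = 0  ⇒  r_C1 = 4 (r>0 drops 1)
2. [ext C1·C2]  r_C1² + 4r_C1 − 32 = 0  ⇒  r_C1 = 4 (r>0 drops 1)

4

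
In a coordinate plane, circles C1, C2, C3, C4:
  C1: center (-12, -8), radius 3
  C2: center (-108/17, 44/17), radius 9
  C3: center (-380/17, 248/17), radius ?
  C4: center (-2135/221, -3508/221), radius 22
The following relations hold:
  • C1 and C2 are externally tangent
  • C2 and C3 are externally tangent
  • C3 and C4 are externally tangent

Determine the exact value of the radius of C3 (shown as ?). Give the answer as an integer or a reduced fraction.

1. [ext C2·C3]  r_C3² + 18r_C3 − 319 = 0  ⇒  r_C3 = 11 (r>0 drops 1)
2. [ext C3·C4]  r_C3² + 44r_C3 − 605 = 0  ⇒  r_C3 = 11 (r>0 drops 1)

11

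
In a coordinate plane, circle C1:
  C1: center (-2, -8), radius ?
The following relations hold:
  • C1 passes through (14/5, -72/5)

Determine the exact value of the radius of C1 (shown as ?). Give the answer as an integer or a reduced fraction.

1. [C1∋P]  r_C1² − 64 = 0  ⇒  r_C1 = 8 (r>0 drops 1)

8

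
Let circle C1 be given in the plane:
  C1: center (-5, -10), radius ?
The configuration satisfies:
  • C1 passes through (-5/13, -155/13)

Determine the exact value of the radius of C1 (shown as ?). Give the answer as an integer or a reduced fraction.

1. [C1∋P]  r_C1² − 25 = 0  ⇒  r_C1 = 5 (r>0 drops 1)

5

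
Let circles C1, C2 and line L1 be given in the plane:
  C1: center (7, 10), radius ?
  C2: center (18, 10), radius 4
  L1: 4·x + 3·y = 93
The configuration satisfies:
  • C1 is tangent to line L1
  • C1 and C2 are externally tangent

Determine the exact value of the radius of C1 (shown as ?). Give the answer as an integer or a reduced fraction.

7

1. [C1‖L1]  r_C1² − 49 = 0  ⇒  r_C1 = 7 (r>0 drops 1)
2. [ext C1·C2]  r_C1² + 8r_C1 − 105 = 0  ⇒  r_C1 = 7 (r>0 drops 1)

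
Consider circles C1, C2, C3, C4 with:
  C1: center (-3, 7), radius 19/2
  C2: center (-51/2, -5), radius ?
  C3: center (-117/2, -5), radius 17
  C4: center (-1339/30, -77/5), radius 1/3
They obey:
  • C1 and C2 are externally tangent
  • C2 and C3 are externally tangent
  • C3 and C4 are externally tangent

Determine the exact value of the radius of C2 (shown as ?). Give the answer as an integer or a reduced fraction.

1. [ext C1·C2]  r_C2² + 19r_C2 − 560 = 0  ⇒  r_C2 = 16 (r>0 drops 1)
2. [ext C2·C3]  r_C2² + 34r_C2 − 800 = 0  ⇒  r_C2 = 16 (r>0 drops 1)

16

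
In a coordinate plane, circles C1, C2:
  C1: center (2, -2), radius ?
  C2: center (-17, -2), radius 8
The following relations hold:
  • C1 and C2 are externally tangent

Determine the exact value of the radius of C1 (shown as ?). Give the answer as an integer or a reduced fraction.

11

1. [ext C1·C2]  r_C1² + 16r_C1 − 297 = 0  ⇒  r_C1 = 11 (r>0 drops 1)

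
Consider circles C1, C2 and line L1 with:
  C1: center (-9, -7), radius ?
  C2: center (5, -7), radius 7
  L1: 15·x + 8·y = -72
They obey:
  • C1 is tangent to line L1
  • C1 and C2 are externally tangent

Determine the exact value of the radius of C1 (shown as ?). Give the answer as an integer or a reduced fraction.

1. [C1‖L1]  r_C1² − 49 = 0  ⇒  r_C1 = 7 (r>0 drops 1)
2. [ext C1·C2]  r_C1² + 14r_C1 − 147 = 0  ⇒  r_C1 = 7 (r>0 drops 1)

7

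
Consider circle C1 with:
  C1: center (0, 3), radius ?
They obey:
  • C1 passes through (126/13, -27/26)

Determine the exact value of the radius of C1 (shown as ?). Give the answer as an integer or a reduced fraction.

21/2

1. [C1∋P]  r_C1² − 441/4 = 0  ⇒  r_C1 = 21/2 (r>0 drops 1)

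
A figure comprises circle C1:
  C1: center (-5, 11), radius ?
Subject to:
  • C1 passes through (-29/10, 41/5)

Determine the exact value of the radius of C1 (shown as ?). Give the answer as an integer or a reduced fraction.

1. [C1∋P]  r_C1² − 49/4 = 0  ⇒  r_C1 = 7/2 (r>0 drops 1)

7/2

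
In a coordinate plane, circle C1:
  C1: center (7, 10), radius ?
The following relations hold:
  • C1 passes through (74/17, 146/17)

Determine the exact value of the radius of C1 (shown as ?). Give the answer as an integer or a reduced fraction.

3

1. [C1∋P]  r_C1² − 9 = 0  ⇒  r_C1 = 3 (r>0 drops 1)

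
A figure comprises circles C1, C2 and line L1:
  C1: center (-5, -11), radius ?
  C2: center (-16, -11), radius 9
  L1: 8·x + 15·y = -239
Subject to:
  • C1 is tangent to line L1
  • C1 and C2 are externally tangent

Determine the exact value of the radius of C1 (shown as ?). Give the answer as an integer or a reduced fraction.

1. [C1‖L1]  r_C1² − 4 = 0  ⇒  r_C1 = 2 (r>0 drops 1)
2. [ext C1·C2]  r_C1² + 18r_C1 − 40 = 0  ⇒  r_C1 = 2 (r>0 drops 1)

2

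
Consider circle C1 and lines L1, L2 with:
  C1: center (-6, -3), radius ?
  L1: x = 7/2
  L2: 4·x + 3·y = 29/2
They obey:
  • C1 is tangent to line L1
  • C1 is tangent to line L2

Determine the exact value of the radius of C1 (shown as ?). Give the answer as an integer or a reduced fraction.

19/2

1. [C1‖L1]  r_C1² − 361/4 = 0  ⇒  r_C1 = 19/2 (r>0 drops 1)
2. [C1‖L2]  r_C1² − 361/4 = 0  ⇒  r_C1 = 19/2 (r>0 drops 1)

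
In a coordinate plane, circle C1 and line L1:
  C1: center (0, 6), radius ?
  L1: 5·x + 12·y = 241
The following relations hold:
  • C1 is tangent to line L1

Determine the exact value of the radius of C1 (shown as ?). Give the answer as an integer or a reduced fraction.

1. [C1‖L1]  r_C1² − 169 = 0  ⇒  r_C1 = 13 (r>0 drops 1)

13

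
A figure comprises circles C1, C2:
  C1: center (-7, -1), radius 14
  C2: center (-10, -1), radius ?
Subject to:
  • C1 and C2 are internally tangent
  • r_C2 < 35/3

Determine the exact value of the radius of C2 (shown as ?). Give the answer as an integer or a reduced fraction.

1. [int C1,C2]  r_C2² − 28r_C2 + 187 = 0  ⇒  r_C2 = 11 or 17
2. given r_C2 < 35/3: keep 11

11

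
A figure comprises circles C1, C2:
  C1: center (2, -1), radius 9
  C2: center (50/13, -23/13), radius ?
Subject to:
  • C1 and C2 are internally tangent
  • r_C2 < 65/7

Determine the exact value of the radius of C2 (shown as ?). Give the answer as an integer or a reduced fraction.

1. [int C1,C2]  r_C2² − 18r_C2 + 77 = 0  ⇒  r_C2 = 7 or 11
2. given r_C2 < 65/7: keep 7

7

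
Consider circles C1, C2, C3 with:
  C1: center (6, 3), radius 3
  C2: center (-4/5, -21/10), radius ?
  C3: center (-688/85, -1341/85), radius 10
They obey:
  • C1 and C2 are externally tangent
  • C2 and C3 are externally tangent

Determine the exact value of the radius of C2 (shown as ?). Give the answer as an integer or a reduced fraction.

11/2

1. [ext C1·C2]  r_C2² + 6r_C2 − 253/4 = 0  ⇒  r_C2 = 11/2 (r>0 drops 1)
2. [ext C2·C3]  r_C2² + 20r_C2 − 561/4 = 0  ⇒  r_C2 = 11/2 (r>0 drops 1)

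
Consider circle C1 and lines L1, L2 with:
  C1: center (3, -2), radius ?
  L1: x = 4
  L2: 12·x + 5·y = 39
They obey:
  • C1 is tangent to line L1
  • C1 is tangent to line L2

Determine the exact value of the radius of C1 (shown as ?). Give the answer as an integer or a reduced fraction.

1

1. [C1‖L1]  r_C1² − 1 = 0  ⇒  r_C1 = 1 (r>0 drops 1)
2. [C1‖L2]  r_C1² − 1 = 0  ⇒  r_C1 = 1 (r>0 drops 1)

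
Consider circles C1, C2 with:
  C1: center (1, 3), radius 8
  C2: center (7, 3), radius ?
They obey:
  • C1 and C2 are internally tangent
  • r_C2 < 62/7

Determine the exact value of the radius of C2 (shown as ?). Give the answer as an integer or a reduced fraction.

1. [int C1,C2]  r_C2² − 16r_C2 + 28 = 0  ⇒  r_C2 = 2 or 14
2. given r_C2 < 62/7: keep 2

2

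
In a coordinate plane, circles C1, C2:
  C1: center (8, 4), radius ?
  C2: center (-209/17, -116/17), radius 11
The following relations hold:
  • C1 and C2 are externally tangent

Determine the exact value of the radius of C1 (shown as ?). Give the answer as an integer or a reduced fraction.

12

1. [ext C1·C2]  r_C1² + 22r_C1 − 408 = 0  ⇒  r_C1 = 12 (r>0 drops 1)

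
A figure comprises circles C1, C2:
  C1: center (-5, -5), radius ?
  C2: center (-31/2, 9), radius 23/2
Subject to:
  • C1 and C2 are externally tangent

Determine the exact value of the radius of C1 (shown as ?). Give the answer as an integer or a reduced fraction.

6

1. [ext C1·C2]  r_C1² + 23r_C1 − 174 = 0  ⇒  r_C1 = 6 (r>0 drops 1)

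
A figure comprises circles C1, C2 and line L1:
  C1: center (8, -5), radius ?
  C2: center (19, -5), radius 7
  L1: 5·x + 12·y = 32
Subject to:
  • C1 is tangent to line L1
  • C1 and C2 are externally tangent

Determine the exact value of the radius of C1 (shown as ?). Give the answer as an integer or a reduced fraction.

1. [C1‖L1]  r_C1² − 16 = 0  ⇒  r_C1 = 4 (r>0 drops 1)
2. [ext C1·C2]  r_C1² + 14r_C1 − 72 = 0  ⇒  r_C1 = 4 (r>0 drops 1)

4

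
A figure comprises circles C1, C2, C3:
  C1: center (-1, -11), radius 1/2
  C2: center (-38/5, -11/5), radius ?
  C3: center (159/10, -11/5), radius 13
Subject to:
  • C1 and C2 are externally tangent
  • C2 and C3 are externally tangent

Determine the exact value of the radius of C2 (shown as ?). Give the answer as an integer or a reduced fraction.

21/2

1. [ext C1·C2]  r_C2² + 1r_C2 − 483/4 = 0  ⇒  r_C2 = 21/2 (r>0 drops 1)
2. [ext C2·C3]  r_C2² + 26r_C2 − 1533/4 = 0  ⇒  r_C2 = 21/2 (r>0 drops 1)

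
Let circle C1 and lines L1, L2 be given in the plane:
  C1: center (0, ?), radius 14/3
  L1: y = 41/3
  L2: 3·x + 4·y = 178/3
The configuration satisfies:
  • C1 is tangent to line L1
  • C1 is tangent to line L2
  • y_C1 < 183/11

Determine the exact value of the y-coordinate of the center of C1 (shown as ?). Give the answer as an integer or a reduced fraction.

9

1. [C1‖L1]  y_C1² − (82/3)y_C1 + 165 = 0  ⇒  y_C1 = 9 or 55/3
2. [C1‖L2]  y_C1² − (89/3)y_C1 + 186 = 0  ⇒  y_C1 = 9 or 62/3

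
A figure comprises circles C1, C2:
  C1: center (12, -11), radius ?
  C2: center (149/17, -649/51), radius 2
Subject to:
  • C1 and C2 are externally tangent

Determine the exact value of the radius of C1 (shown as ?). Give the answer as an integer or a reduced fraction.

5/3

1. [ext C1·C2]  r_C1² + 4r_C1 − 85/9 = 0  ⇒  r_C1 = 5/3 (r>0 drops 1)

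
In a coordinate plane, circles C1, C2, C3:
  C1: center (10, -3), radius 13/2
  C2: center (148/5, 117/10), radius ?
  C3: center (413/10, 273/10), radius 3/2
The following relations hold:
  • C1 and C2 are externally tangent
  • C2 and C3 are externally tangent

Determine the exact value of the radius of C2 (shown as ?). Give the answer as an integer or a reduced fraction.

18

1. [ext C1·C2]  r_C2² + 13r_C2 − 558 = 0  ⇒  r_C2 = 18 (r>0 drops 1)
2. [ext C2·C3]  r_C2² + 3r_C2 − 378 = 0  ⇒  r_C2 = 18 (r>0 drops 1)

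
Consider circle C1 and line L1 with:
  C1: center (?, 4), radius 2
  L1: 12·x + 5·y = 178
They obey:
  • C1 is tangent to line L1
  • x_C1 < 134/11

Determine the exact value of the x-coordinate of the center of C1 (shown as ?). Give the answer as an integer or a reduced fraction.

1. [C1‖L1]  x_C1² − (79/3)x_C1 + 506/3 = 0  ⇒  x_C1 = 11 or 46/3
2. given x_C1 < 134/11: keep 11

11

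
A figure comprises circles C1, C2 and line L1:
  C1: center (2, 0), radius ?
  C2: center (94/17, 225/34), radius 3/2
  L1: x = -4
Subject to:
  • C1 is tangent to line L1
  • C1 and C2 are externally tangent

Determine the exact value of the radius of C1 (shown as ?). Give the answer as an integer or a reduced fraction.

1. [C1‖L1]  r_C1² − 36 = 0  ⇒  r_C1 = 6 (r>0 drops 1)
2. [ext C1·C2]  r_C1² + 3r_C1 − 54 = 0  ⇒  r_C1 = 6 (r>0 drops 1)

6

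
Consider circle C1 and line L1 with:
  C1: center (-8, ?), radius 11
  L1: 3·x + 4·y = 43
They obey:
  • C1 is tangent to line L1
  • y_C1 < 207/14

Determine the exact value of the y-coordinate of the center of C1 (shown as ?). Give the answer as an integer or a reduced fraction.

1. [C1‖L1]  y_C1² − (67/2)y_C1 + 183/2 = 0  ⇒  y_C1 = 3 or 61/2
2. given y_C1 < 207/14: keep 3

3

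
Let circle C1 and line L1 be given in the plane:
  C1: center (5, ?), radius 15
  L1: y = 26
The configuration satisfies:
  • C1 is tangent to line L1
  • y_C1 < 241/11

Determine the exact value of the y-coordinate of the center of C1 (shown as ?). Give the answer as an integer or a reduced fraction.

11

1. [C1‖L1]  y_C1² − 52y_C1 + 451 = 0  ⇒  y_C1 = 11 or 41
2. given y_C1 < 241/11: keep 11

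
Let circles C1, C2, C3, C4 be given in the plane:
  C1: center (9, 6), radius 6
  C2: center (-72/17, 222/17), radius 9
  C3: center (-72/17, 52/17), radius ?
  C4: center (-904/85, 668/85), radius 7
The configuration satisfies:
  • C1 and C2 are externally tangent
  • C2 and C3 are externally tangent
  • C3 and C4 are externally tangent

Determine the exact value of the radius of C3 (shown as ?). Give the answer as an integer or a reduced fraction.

1. [ext C2·C3]  r_C3² + 18r_C3 − 19 = 0  ⇒  r_C3 = 1 (r>0 drops 1)
2. [ext C3·C4]  r_C3² + 14r_C3 − 15 = 0  ⇒  r_C3 = 1 (r>0 drops 1)

1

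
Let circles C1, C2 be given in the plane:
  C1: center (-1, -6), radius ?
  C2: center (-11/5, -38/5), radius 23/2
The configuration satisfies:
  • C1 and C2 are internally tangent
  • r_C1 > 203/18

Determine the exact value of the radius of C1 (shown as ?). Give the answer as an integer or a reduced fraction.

27/2

1. [int C1,C2]  r_C1² − 23r_C1 + 513/4 = 0  ⇒  r_C1 = 19/2 or 27/2
2. given r_C1 > 203/18: keep 27/2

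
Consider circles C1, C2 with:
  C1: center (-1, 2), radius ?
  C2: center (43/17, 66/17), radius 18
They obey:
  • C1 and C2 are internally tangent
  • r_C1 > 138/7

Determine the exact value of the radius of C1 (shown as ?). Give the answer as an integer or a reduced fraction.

1. [int C1,C2]  r_C1² − 36r_C1 + 308 = 0  ⇒  r_C1 = 14 or 22
2. given r_C1 > 138/7: keep 22

22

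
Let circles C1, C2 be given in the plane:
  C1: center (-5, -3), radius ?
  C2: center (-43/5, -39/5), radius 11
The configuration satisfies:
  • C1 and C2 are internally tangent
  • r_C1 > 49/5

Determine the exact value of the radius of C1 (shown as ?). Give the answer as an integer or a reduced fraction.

17

1. [int C1,C2]  r_C1² − 22r_C1 + 85 = 0  ⇒  r_C1 = 5 or 17
2. given r_C1 > 49/5: keep 17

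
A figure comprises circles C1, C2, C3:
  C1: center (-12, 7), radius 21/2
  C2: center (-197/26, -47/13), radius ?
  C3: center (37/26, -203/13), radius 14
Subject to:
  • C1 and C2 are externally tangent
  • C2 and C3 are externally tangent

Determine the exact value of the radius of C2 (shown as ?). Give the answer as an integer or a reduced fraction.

1. [ext C1·C2]  r_C2² + 21r_C2 − 22 = 0  ⇒  r_C2 = 1 (r>0 drops 1)
2. [ext C2·C3]  r_C2² + 28r_C2 − 29 = 0  ⇒  r_C2 = 1 (r>0 drops 1)

1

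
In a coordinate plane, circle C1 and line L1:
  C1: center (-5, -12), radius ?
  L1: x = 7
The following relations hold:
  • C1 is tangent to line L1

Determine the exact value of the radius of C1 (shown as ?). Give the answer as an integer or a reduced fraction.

12

1. [C1‖L1]  r_C1² − 144 = 0  ⇒  r_C1 = 12 (r>0 drops 1)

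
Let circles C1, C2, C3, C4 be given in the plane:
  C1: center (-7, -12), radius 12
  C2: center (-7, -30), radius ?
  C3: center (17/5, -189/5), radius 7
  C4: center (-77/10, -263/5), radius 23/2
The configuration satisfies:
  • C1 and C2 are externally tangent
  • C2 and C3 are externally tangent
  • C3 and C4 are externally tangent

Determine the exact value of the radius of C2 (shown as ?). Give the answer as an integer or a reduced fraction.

6

1. [ext C1·C2]  r_C2² + 24r_C2 − 180 = 0  ⇒  r_C2 = 6 (r>0 drops 1)
2. [ext C2·C3]  r_C2² + 14r_C2 − 120 = 0  ⇒  r_C2 = 6 (r>0 drops 1)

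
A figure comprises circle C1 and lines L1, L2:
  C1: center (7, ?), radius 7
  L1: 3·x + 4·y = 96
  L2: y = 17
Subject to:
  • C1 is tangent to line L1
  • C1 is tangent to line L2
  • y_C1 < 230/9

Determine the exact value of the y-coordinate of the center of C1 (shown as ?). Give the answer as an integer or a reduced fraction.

10

1. [C1‖L1]  y_C1² − (75/2)y_C1 + 275 = 0  ⇒  y_C1 = 10 or 55/2
2. [C1‖L2]  y_C1² − 34y_C1 + 240 = 0  ⇒  y_C1 = 10 or 24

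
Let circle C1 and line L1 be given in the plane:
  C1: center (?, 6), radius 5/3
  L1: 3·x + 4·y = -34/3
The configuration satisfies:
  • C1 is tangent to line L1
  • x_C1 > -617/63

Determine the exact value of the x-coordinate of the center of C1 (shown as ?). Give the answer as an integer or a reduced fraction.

-9

1. [C1‖L1]  x_C1² + (212/9)x_C1 + 131 = 0  ⇒  x_C1 = -131/9 or -9
2. given x_C1 > -617/63: keep -9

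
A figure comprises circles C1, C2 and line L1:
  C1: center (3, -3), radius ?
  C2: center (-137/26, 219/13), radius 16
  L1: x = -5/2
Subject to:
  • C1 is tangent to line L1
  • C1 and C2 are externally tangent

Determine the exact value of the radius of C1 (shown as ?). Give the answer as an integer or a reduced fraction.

1. [C1‖L1]  r_C1² − 121/4 = 0  ⇒  r_C1 = 11/2 (r>0 drops 1)
2. [ext C1·C2]  r_C1² + 32r_C1 − 825/4 = 0  ⇒  r_C1 = 11/2 (r>0 drops 1)

11/2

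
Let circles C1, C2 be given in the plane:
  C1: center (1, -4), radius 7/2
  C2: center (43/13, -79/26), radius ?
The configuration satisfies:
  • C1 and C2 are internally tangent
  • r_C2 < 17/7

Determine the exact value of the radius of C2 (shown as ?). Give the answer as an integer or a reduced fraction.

1. [int C1,C2]  r_C2² − 7r_C2 + 6 = 0  ⇒  r_C2 = 1 or 6
2. given r_C2 < 17/7: keep 1

1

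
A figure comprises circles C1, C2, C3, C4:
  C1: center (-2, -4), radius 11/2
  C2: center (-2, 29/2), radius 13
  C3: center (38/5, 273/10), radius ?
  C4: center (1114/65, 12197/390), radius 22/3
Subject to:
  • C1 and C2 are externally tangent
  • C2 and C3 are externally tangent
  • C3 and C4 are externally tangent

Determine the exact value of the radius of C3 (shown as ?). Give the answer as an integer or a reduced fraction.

1. [ext C2·C3]  r_C3² + 26r_C3 − 87 = 0  ⇒  r_C3 = 3 (r>0 drops 1)
2. [ext C3·C4]  r_C3² + (44/3)r_C3 − 53 = 0  ⇒  r_C3 = 3 (r>0 drops 1)

3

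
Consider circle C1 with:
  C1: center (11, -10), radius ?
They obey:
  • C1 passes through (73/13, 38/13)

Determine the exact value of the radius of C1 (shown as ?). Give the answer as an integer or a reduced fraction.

14

1. [C1∋P]  r_C1² − 196 = 0  ⇒  r_C1 = 14 (r>0 drops 1)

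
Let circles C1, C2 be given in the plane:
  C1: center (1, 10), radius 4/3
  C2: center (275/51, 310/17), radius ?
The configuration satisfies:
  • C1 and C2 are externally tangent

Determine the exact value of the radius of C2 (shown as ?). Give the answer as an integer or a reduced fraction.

8

1. [ext C1·C2]  r_C2² + (8/3)r_C2 − 256/3 = 0  ⇒  r_C2 = 8 (r>0 drops 1)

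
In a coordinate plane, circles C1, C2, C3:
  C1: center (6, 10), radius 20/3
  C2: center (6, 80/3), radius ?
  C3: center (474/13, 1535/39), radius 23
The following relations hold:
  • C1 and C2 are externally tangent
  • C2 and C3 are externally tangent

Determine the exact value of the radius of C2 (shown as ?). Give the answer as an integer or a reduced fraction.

10

1. [ext C1·C2]  r_C2² + (40/3)r_C2 − 700/3 = 0  ⇒  r_C2 = 10 (r>0 drops 1)
2. [ext C2·C3]  r_C2² + 46r_C2 − 560 = 0  ⇒  r_C2 = 10 (r>0 drops 1)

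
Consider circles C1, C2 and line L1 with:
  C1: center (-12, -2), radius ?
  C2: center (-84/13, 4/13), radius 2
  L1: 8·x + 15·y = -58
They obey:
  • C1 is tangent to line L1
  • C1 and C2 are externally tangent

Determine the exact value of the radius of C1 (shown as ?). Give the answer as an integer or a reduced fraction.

4

1. [C1‖L1]  r_C1² − 16 = 0  ⇒  r_C1 = 4 (r>0 drops 1)
2. [ext C1·C2]  r_C1² + 4r_C1 − 32 = 0  ⇒  r_C1 = 4 (r>0 drops 1)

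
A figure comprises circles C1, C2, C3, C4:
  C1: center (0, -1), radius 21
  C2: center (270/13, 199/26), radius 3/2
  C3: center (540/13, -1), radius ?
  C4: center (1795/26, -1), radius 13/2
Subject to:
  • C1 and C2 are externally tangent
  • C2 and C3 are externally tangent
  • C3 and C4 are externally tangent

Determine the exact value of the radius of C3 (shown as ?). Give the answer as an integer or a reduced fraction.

21

1. [ext C2·C3]  r_C3² + 3r_C3 − 504 = 0  ⇒  r_C3 = 21 (r>0 drops 1)
2. [ext C3·C4]  r_C3² + 13r_C3 − 714 = 0  ⇒  r_C3 = 21 (r>0 drops 1)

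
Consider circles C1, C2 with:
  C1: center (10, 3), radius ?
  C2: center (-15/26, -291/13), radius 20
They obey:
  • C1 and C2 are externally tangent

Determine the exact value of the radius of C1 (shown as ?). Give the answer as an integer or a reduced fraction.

15/2

1. [ext C1·C2]  r_C1² + 40r_C1 − 1425/4 = 0  ⇒  r_C1 = 15/2 (r>0 drops 1)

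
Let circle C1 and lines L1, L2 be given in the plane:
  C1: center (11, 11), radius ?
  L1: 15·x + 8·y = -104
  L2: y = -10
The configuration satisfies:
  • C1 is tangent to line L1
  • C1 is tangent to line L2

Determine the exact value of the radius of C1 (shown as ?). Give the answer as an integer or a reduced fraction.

1. [C1‖L1]  r_C1² − 441 = 0  ⇒  r_C1 = 21 (r>0 drops 1)
2. [C1‖L2]  r_C1² − 441 = 0  ⇒  r_C1 = 21 (r>0 drops 1)

21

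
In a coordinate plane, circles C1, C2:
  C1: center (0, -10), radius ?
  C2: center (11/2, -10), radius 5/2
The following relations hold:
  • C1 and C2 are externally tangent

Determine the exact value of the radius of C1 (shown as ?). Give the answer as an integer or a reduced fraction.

3

1. [ext C1·C2]  r_C1² + 5r_C1 − 24 = 0  ⇒  r_C1 = 3 (r>0 drops 1)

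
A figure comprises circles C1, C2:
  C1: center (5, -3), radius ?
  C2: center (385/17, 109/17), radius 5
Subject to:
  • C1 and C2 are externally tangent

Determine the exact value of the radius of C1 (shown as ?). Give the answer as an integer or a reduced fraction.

15

1. [ext C1·C2]  r_C1² + 10r_C1 − 375 = 0  ⇒  r_C1 = 15 (r>0 drops 1)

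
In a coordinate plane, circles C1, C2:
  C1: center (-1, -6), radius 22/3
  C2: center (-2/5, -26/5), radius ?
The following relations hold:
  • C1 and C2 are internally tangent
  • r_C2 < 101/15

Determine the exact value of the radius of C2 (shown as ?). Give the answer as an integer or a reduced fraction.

19/3

1. [int C1,C2]  r_C2² − (44/3)r_C2 + 475/9 = 0  ⇒  r_C2 = 19/3 or 25/3
2. given r_C2 < 101/15: keep 19/3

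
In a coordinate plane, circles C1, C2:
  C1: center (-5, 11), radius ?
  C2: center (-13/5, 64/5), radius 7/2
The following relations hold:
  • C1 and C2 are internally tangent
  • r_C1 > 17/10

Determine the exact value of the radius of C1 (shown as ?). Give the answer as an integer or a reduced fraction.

1. [int C1,C2]  r_C1² − 7r_C1 + 13/4 = 0  ⇒  r_C1 = 1/2 or 13/2
2. given r_C1 > 17/10: keep 13/2

13/2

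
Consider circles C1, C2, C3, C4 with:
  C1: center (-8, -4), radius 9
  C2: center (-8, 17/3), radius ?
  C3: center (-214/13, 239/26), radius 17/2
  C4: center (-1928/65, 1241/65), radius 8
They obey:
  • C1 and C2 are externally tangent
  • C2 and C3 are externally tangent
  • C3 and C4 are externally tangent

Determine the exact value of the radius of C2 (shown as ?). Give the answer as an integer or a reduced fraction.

1. [ext C1·C2]  r_C2² + 18r_C2 − 112/9 = 0  ⇒  r_C2 = 2/3 (r>0 drops 1)
2. [ext C2·C3]  r_C2² + 17r_C2 − 106/9 = 0  ⇒  r_C2 = 2/3 (r>0 drops 1)

2/3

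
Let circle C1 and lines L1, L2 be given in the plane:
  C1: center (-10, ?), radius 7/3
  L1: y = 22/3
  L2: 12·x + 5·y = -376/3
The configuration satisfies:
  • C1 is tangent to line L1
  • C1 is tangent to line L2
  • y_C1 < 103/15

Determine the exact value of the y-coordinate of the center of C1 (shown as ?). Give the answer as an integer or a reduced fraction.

1. [C1‖L1]  y_C1² − (44/3)y_C1 + 145/3 = 0  ⇒  y_C1 = 5 or 29/3
2. [C1‖L2]  y_C1² + (32/15)y_C1 − 107/3 = 0  ⇒  y_C1 = -107/15 or 5

5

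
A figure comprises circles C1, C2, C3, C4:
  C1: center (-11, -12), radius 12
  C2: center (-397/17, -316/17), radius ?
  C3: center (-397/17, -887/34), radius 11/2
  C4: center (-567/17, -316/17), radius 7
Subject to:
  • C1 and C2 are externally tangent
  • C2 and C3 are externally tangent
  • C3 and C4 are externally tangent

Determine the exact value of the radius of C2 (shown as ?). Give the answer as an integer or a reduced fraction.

2

1. [ext C1·C2]  r_C2² + 24r_C2 − 52 = 0  ⇒  r_C2 = 2 (r>0 drops 1)
2. [ext C2·C3]  r_C2² + 11r_C2 − 26 = 0  ⇒  r_C2 = 2 (r>0 drops 1)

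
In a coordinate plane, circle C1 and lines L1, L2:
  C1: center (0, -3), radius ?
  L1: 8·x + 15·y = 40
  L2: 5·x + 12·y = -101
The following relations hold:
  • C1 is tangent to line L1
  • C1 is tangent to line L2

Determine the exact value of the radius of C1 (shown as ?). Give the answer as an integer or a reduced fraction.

5

1. [C1‖L1]  r_C1² − 25 = 0  ⇒  r_C1 = 5 (r>0 drops 1)
2. [C1‖L2]  r_C1² − 25 = 0  ⇒  r_C1 = 5 (r>0 drops 1)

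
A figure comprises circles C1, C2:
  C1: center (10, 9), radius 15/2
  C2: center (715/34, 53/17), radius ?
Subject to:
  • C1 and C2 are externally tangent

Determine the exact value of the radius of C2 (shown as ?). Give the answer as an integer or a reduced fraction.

5

1. [ext C1·C2]  r_C2² + 15r_C2 − 100 = 0  ⇒  r_C2 = 5 (r>0 drops 1)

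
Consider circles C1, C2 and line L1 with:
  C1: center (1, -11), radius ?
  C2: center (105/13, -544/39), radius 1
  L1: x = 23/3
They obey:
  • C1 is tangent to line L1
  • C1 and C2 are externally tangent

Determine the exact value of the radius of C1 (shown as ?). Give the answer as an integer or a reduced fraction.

20/3

1. [C1‖L1]  r_C1² − 400/9 = 0  ⇒  r_C1 = 20/3 (r>0 drops 1)
2. [ext C1·C2]  r_C1² + 2r_C1 − 520/9 = 0  ⇒  r_C1 = 20/3 (r>0 drops 1)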